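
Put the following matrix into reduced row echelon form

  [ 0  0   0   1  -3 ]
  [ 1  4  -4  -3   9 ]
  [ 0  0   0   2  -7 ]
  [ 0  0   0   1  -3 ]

[[1, 4, -4, 0, 0], [0, 0, 0, 1, 0], [0, 0, 0, 0, 1], [0, 0, 0, 0, 0]]

r1 <-> r2
  [ 1  4  -4  -3   9 ]
  [ 0  0   0   1  -3 ]
  [ 0  0   0   2  -7 ]
  [ 0  0   0   1  -3 ]
r3 -> r3 − 2·r2
  [ 1  4  -4  -3   9 ]
  [ 0  0   0   1  -3 ]
  [ 0  0   0   0  -1 ]
  [ 0  0   0   1  -3 ]
r4 -> r4 − r2
  [ 1  4  -4  -3   9 ]
  [ 0  0   0   1  -3 ]
  [ 0  0   0   0  -1 ]
  [ 0  0   0   0   0 ]
r3 -> -1·r3
  [ 1  4  -4  -3   9 ]
  [ 0  0   0   1  -3 ]
  [ 0  0   0   0   1 ]
  [ 0  0   0   0   0 ]
r2 -> r2 + 3·r3
  [ 1  4  -4  -3  9 ]
  [ 0  0   0   1  0 ]
  [ 0  0   0   0  1 ]
  [ 0  0   0   0  0 ]
r1 -> r1 − 9·r3
  [ 1  4  -4  -3  0 ]
  [ 0  0   0   1  0 ]
  [ 0  0   0   0  1 ]
  [ 0  0   0   0  0 ]
r1 -> r1 + 3·r2
  [ 1  4  -4  0  0 ]
  [ 0  0   0  1  0 ]
  [ 0  0   0  0  1 ]
  [ 0  0   0  0  0 ]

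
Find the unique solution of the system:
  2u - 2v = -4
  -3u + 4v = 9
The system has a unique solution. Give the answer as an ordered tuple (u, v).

Form the augmented matrix and row-reduce:
  [  2  -2  |  -4 ]
  [ -3   4  |   9 ]
R1 := 1/2·R1
  [  1  -1  |  -2 ]
  [ -3   4  |   9 ]
R2 := R2 + 3·R1
  [ 1  -1  |  -2 ]
  [ 0   1  |   3 ]
R1 := R1 + R2
  [ 1  0  |  1 ]
  [ 0  1  |  3 ]
Reading off the last column: u = 1, v = 3.

(1, 3)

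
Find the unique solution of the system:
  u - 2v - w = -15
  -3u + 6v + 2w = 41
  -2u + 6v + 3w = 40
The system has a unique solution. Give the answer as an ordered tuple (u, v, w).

Form the augmented matrix and row-reduce:
  [  1  -2  -1  |  -15 ]
  [ -3   6   2  |   41 ]
  [ -2   6   3  |   40 ]
R2 ← R2 + 3·R1
R3 ← R3 + 2·R1
R2 ↔ R3
R2 ← 1/2·R2
R3 ← -1·R3
R2 ← R2 − 1/2·R3
R1 ← R1 + R3
R1 ← R1 + 2·R2
Reading off the last column: u = -5, v = 3, w = 4.

(-5, 3, 4)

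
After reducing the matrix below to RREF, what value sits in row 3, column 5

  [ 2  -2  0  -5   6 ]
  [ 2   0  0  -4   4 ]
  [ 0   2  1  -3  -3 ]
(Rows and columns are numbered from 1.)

-1

r1 -> 1/2·r1
  [ 1  -1  0  -5/2   3 ]
  [ 2   0  0    -4   4 ]
  [ 0   2  1    -3  -3 ]
r2 -> r2 − 2·r1
  [ 1  -1  0  -5/2   3 ]
  [ 0   2  0     1  -2 ]
  [ 0   2  1    -3  -3 ]
r2 -> 1/2·r2
  [ 1  -1  0  -5/2   3 ]
  [ 0   1  0   1/2  -1 ]
  [ 0   2  1    -3  -3 ]
r3 -> r3 − 2·r2
  [ 1  -1  0  -5/2   3 ]
  [ 0   1  0   1/2  -1 ]
  [ 0   0  1    -4  -1 ]
r1 -> r1 + r2
  [ 1  0  0   -2   2 ]
  [ 0  1  0  1/2  -1 ]
  [ 0  0  1   -4  -1 ]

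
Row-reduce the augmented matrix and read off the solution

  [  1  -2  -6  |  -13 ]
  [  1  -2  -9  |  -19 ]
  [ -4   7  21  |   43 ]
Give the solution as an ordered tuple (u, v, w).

(5, 3, 2)

R2 ← R2 − R1
R3 ← R3 + 4·R1
R2 <-> R3
R2 ← -1·R2
R3 ← -1/3·R3
R2 ← R2 − 3·R3
R1 ← R1 + 6·R3
R1 ← R1 + 2·R2
Reading off the last column: u = 5, v = 3, w = 2.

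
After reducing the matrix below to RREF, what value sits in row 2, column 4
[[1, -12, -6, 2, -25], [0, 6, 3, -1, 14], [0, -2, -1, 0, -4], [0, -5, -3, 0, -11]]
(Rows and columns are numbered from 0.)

Multiply R2 by 1/6.
  [ 1  -12   -6     2  -25 ]
  [ 0    1  1/2  -1/6  7/3 ]
  [ 0   -2   -1     0   -4 ]
  [ 0   -5   -3     0  -11 ]
Add 2 times R2 to R3.
  [ 1  -12   -6     2  -25 ]
  [ 0    1  1/2  -1/6  7/3 ]
  [ 0    0    0  -1/3  2/3 ]
  [ 0   -5   -3     0  -11 ]
Add 5 times R2 to R4.
  [ 1  -12    -6     2  -25 ]
  [ 0    1   1/2  -1/6  7/3 ]
  [ 0    0     0  -1/3  2/3 ]
  [ 0    0  -1/2  -5/6  2/3 ]
Swap R3 and R4.
  [ 1  -12    -6     2  -25 ]
  [ 0    1   1/2  -1/6  7/3 ]
  [ 0    0  -1/2  -5/6  2/3 ]
  [ 0    0     0  -1/3  2/3 ]
Multiply R3 by -2.
  [ 1  -12   -6     2   -25 ]
  [ 0    1  1/2  -1/6   7/3 ]
  [ 0    0    1   5/3  -4/3 ]
  [ 0    0    0  -1/3   2/3 ]
Multiply R4 by -3.
  [ 1  -12   -6     2   -25 ]
  [ 0    1  1/2  -1/6   7/3 ]
  [ 0    0    1   5/3  -4/3 ]
  [ 0    0    0     1    -2 ]
Subtract 5/3 times R4 from R3.
  [ 1  -12   -6     2  -25 ]
  [ 0    1  1/2  -1/6  7/3 ]
  [ 0    0    1     0    2 ]
  [ 0    0    0     1   -2 ]
Add 1/6 times R4 to R2.
  [ 1  -12   -6  2  -25 ]
  [ 0    1  1/2  0    2 ]
  [ 0    0    1  0    2 ]
  [ 0    0    0  1   -2 ]
Subtract 2 times R4 from R1.
  [ 1  -12   -6  0  -21 ]
  [ 0    1  1/2  0    2 ]
  [ 0    0    1  0    2 ]
  [ 0    0    0  1   -2 ]
Subtract 1/2 times R3 from R2.
  [ 1  -12  -6  0  -21 ]
  [ 0    1   0  0    1 ]
  [ 0    0   1  0    2 ]
  [ 0    0   0  1   -2 ]
Add 6 times R3 to R1.
  [ 1  -12  0  0  -9 ]
  [ 0    1  0  0   1 ]
  [ 0    0  1  0   2 ]
  [ 0    0  0  1  -2 ]
Add 12 times R2 to R1.
  [ 1  0  0  0   3 ]
  [ 0  1  0  0   1 ]
  [ 0  0  1  0   2 ]
  [ 0  0  0  1  -2 ]

2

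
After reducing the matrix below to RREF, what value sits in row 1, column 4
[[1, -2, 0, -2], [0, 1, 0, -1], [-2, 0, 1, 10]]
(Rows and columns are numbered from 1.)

-4

R3 -> R3 + 2·R1
R3 -> R3 + 4·R2
R1 -> R1 + 2·R2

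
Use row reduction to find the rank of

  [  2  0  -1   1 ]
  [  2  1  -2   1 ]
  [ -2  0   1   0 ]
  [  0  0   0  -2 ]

rank = 3

R1 -> 1/2·R1
  [  1  0  -1/2  1/2 ]
  [  2  1    -2    1 ]
  [ -2  0     1    0 ]
  [  0  0     0   -2 ]
R2 -> R2 − 2·R1
  [  1  0  -1/2  1/2 ]
  [  0  1    -1    0 ]
  [ -2  0     1    0 ]
  [  0  0     0   -2 ]
R3 -> R3 + 2·R1
  [ 1  0  -1/2  1/2 ]
  [ 0  1    -1    0 ]
  [ 0  0     0    1 ]
  [ 0  0     0   -2 ]
R4 -> R4 + 2·R3
  [ 1  0  -1/2  1/2 ]
  [ 0  1    -1    0 ]
  [ 0  0     0    1 ]
  [ 0  0     0    0 ]
R1 -> R1 − 1/2·R3
  [ 1  0  -1/2  0 ]
  [ 0  1    -1  0 ]
  [ 0  0     0  1 ]
  [ 0  0     0  0 ]
The reduced form has 3 nonzero rows.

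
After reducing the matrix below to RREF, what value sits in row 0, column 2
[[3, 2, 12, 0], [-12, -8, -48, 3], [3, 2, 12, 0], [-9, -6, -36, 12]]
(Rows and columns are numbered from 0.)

R1 -> 1/3·R1
  [   1  2/3    4   0 ]
  [ -12   -8  -48   3 ]
  [   3    2   12   0 ]
  [  -9   -6  -36  12 ]
R2 -> R2 + 12·R1
  [  1  2/3    4   0 ]
  [  0    0    0   3 ]
  [  3    2   12   0 ]
  [ -9   -6  -36  12 ]
R3 -> R3 − 3·R1
  [  1  2/3    4   0 ]
  [  0    0    0   3 ]
  [  0    0    0   0 ]
  [ -9   -6  -36  12 ]
R4 -> R4 + 9·R1
  [ 1  2/3  4   0 ]
  [ 0    0  0   3 ]
  [ 0    0  0   0 ]
  [ 0    0  0  12 ]
R2 -> 1/3·R2
  [ 1  2/3  4   0 ]
  [ 0    0  0   1 ]
  [ 0    0  0   0 ]
  [ 0    0  0  12 ]
R4 -> R4 − 12·R2
  [ 1  2/3  4  0 ]
  [ 0    0  0  1 ]
  [ 0    0  0  0 ]
  [ 0    0  0  0 ]

4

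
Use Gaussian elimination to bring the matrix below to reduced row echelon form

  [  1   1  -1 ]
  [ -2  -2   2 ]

[[1, 1, -1], [0, 0, 0]]

Add 2 times R1 to R2.
  [ 1  1  -1 ]
  [ 0  0   0 ]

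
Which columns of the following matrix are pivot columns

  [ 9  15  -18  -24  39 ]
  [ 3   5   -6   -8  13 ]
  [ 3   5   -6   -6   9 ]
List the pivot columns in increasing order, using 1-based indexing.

1, 4

ρ1 := 1/9·ρ1
  [ 1  5/3  -2  -8/3  13/3 ]
  [ 3    5  -6    -8    13 ]
  [ 3    5  -6    -6     9 ]
ρ2 := ρ2 − 3·ρ1
  [ 1  5/3  -2  -8/3  13/3 ]
  [ 0    0   0     0     0 ]
  [ 3    5  -6    -6     9 ]
ρ3 := ρ3 − 3·ρ1
  [ 1  5/3  -2  -8/3  13/3 ]
  [ 0    0   0     0     0 ]
  [ 0    0   0     2    -4 ]
ρ2 <=> ρ3
  [ 1  5/3  -2  -8/3  13/3 ]
  [ 0    0   0     2    -4 ]
  [ 0    0   0     0     0 ]
ρ2 := 1/2·ρ2
  [ 1  5/3  -2  -8/3  13/3 ]
  [ 0    0   0     1    -2 ]
  [ 0    0   0     0     0 ]
ρ1 := ρ1 + 8/3·ρ2
  [ 1  5/3  -2  0  -1 ]
  [ 0    0   0  1  -2 ]
  [ 0    0   0  0   0 ]
Pivot columns are the columns containing a leading 1.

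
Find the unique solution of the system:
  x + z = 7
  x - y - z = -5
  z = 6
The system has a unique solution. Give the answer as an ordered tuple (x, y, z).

(1, 0, 6)

Form the augmented matrix and row-reduce:
  [ 1   0   1  |   7 ]
  [ 1  -1  -1  |  -5 ]
  [ 0   0   1  |   6 ]
R2 ← R2 − R1
  [ 1   0   1  |    7 ]
  [ 0  -1  -2  |  -12 ]
  [ 0   0   1  |    6 ]
R2 ← -1·R2
  [ 1  0  1  |   7 ]
  [ 0  1  2  |  12 ]
  [ 0  0  1  |   6 ]
R2 ← R2 − 2·R3
  [ 1  0  1  |  7 ]
  [ 0  1  0  |  0 ]
  [ 0  0  1  |  6 ]
R1 ← R1 − R3
  [ 1  0  0  |  1 ]
  [ 0  1  0  |  0 ]
  [ 0  0  1  |  6 ]
Reading off the last column: x = 1, y = 0, z = 6.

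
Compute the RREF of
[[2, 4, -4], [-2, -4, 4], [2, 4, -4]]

[[1, 2, -2], [0, 0, 0], [0, 0, 0]]

Multiply R1 by 1/2.
  [  1   2  -2 ]
  [ -2  -4   4 ]
  [  2   4  -4 ]
Add 2 times R1 to R2.
  [ 1  2  -2 ]
  [ 0  0   0 ]
  [ 2  4  -4 ]
Subtract 2 times R1 from R3.
  [ 1  2  -2 ]
  [ 0  0   0 ]
  [ 0  0   0 ]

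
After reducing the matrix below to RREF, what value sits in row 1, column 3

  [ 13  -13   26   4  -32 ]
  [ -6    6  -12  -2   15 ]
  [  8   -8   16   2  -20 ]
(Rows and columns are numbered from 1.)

R1 ← 1/13·R1
  [  1  -1    2  4/13  -32/13 ]
  [ -6   6  -12    -2      15 ]
  [  8  -8   16     2     -20 ]
R2 ← R2 + 6·R1
  [ 1  -1   2   4/13  -32/13 ]
  [ 0   0   0  -2/13    3/13 ]
  [ 8  -8  16      2     -20 ]
R3 ← R3 − 8·R1
  [ 1  -1  2   4/13  -32/13 ]
  [ 0   0  0  -2/13    3/13 ]
  [ 0   0  0  -6/13   -4/13 ]
R2 ← -13/2·R2
  [ 1  -1  2   4/13  -32/13 ]
  [ 0   0  0      1    -3/2 ]
  [ 0   0  0  -6/13   -4/13 ]
R3 ← R3 + 6/13·R2
  [ 1  -1  2  4/13  -32/13 ]
  [ 0   0  0     1    -3/2 ]
  [ 0   0  0     0      -1 ]
R3 ← -1·R3
  [ 1  -1  2  4/13  -32/13 ]
  [ 0   0  0     1    -3/2 ]
  [ 0   0  0     0       1 ]
R2 ← R2 + 3/2·R3
  [ 1  -1  2  4/13  -32/13 ]
  [ 0   0  0     1       0 ]
  [ 0   0  0     0       1 ]
R1 ← R1 + 32/13·R3
  [ 1  -1  2  4/13  0 ]
  [ 0   0  0     1  0 ]
  [ 0   0  0     0  1 ]
R1 ← R1 − 4/13·R2
  [ 1  -1  2  0  0 ]
  [ 0   0  0  1  0 ]
  [ 0   0  0  0  1 ]

2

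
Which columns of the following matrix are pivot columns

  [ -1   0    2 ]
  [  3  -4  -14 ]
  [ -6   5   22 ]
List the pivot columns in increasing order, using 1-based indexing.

1, 2

R1 ← -1·R1
  [  1   0   -2 ]
  [  3  -4  -14 ]
  [ -6   5   22 ]
R2 ← R2 − 3·R1
  [  1   0  -2 ]
  [  0  -4  -8 ]
  [ -6   5  22 ]
R3 ← R3 + 6·R1
  [ 1   0  -2 ]
  [ 0  -4  -8 ]
  [ 0   5  10 ]
R2 ← -1/4·R2
  [ 1  0  -2 ]
  [ 0  1   2 ]
  [ 0  5  10 ]
R3 ← R3 − 5·R2
  [ 1  0  -2 ]
  [ 0  1   2 ]
  [ 0  0   0 ]
Pivot columns are the columns containing a leading 1.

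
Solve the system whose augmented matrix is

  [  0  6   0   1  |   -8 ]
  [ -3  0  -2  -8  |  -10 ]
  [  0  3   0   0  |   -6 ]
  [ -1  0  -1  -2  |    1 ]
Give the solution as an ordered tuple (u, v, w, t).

(-4, -2, -5, 4)

Swap R1 and R2.
Multiply R1 by -1/3.
Add R1 to R4.
Multiply R2 by 1/6.
Subtract 3 times R2 from R3.
Swap R3 and R4.
Multiply R3 by -3.
Multiply R4 by -2.
Add 2 times R4 to R3.
Subtract 1/6 times R4 from R2.
Subtract 8/3 times R4 from R1.
Subtract 2/3 times R3 from R1.
Reading off the last column: u = -4, v = -2, w = -5, t = 4.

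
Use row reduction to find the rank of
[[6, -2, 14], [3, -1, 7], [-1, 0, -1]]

Multiply R1 by 1/6.
  [  1  -1/3  7/3 ]
  [  3    -1    7 ]
  [ -1     0   -1 ]
Subtract 3 times R1 from R2.
  [  1  -1/3  7/3 ]
  [  0     0    0 ]
  [ -1     0   -1 ]
Add R1 to R3.
  [ 1  -1/3  7/3 ]
  [ 0     0    0 ]
  [ 0  -1/3  4/3 ]
Swap R2 and R3.
  [ 1  -1/3  7/3 ]
  [ 0  -1/3  4/3 ]
  [ 0     0    0 ]
Multiply R2 by -3.
  [ 1  -1/3  7/3 ]
  [ 0     1   -4 ]
  [ 0     0    0 ]
Add 1/3 times R2 to R1.
  [ 1  0   1 ]
  [ 0  1  -4 ]
  [ 0  0   0 ]
The reduced form has 2 nonzero rows.

rank = 2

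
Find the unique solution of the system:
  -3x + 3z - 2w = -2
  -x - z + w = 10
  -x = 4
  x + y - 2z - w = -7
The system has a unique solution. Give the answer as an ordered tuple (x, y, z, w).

Form the augmented matrix and row-reduce:
  [ -3  0   3  -2  |  -2 ]
  [ -1  0  -1   1  |  10 ]
  [ -1  0   0   0  |   4 ]
  [  1  1  -2  -1  |  -7 ]
Multiply R1 by -1/3.
  [  1  0  -1  2/3  |  2/3 ]
  [ -1  0  -1    1  |   10 ]
  [ -1  0   0    0  |    4 ]
  [  1  1  -2   -1  |   -7 ]
Add R1 to R2.
  [  1  0  -1  2/3  |   2/3 ]
  [  0  0  -2  5/3  |  32/3 ]
  [ -1  0   0    0  |     4 ]
  [  1  1  -2   -1  |    -7 ]
Add R1 to R3.
  [ 1  0  -1  2/3  |   2/3 ]
  [ 0  0  -2  5/3  |  32/3 ]
  [ 0  0  -1  2/3  |  14/3 ]
  [ 1  1  -2   -1  |    -7 ]
Subtract R1 from R4.
  [ 1  0  -1   2/3  |    2/3 ]
  [ 0  0  -2   5/3  |   32/3 ]
  [ 0  0  -1   2/3  |   14/3 ]
  [ 0  1  -1  -5/3  |  -23/3 ]
Swap R2 and R4.
  [ 1  0  -1   2/3  |    2/3 ]
  [ 0  1  -1  -5/3  |  -23/3 ]
  [ 0  0  -1   2/3  |   14/3 ]
  [ 0  0  -2   5/3  |   32/3 ]
Multiply R3 by -1.
  [ 1  0  -1   2/3  |    2/3 ]
  [ 0  1  -1  -5/3  |  -23/3 ]
  [ 0  0   1  -2/3  |  -14/3 ]
  [ 0  0  -2   5/3  |   32/3 ]
Add 2 times R3 to R4.
  [ 1  0  -1   2/3  |    2/3 ]
  [ 0  1  -1  -5/3  |  -23/3 ]
  [ 0  0   1  -2/3  |  -14/3 ]
  [ 0  0   0   1/3  |    4/3 ]
Multiply R4 by 3.
  [ 1  0  -1   2/3  |    2/3 ]
  [ 0  1  -1  -5/3  |  -23/3 ]
  [ 0  0   1  -2/3  |  -14/3 ]
  [ 0  0   0     1  |      4 ]
Add 2/3 times R4 to R3.
  [ 1  0  -1   2/3  |    2/3 ]
  [ 0  1  -1  -5/3  |  -23/3 ]
  [ 0  0   1     0  |     -2 ]
  [ 0  0   0     1  |      4 ]
Add 5/3 times R4 to R2.
  [ 1  0  -1  2/3  |  2/3 ]
  [ 0  1  -1    0  |   -1 ]
  [ 0  0   1    0  |   -2 ]
  [ 0  0   0    1  |    4 ]
Subtract 2/3 times R4 from R1.
  [ 1  0  -1  0  |  -2 ]
  [ 0  1  -1  0  |  -1 ]
  [ 0  0   1  0  |  -2 ]
  [ 0  0   0  1  |   4 ]
Add R3 to R2.
  [ 1  0  -1  0  |  -2 ]
  [ 0  1   0  0  |  -3 ]
  [ 0  0   1  0  |  -2 ]
  [ 0  0   0  1  |   4 ]
Add R3 to R1.
  [ 1  0  0  0  |  -4 ]
  [ 0  1  0  0  |  -3 ]
  [ 0  0  1  0  |  -2 ]
  [ 0  0  0  1  |   4 ]
Reading off the last column: x = -4, y = -3, z = -2, w = 4.

(-4, -3, -2, 4)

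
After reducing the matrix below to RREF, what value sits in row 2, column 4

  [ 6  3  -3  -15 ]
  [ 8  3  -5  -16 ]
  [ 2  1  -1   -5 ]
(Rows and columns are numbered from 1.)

R1 := 1/6·R1
  [ 1  1/2  -1/2  -5/2 ]
  [ 8    3    -5   -16 ]
  [ 2    1    -1    -5 ]
R2 := R2 − 8·R1
  [ 1  1/2  -1/2  -5/2 ]
  [ 0   -1    -1     4 ]
  [ 2    1    -1    -5 ]
R3 := R3 − 2·R1
  [ 1  1/2  -1/2  -5/2 ]
  [ 0   -1    -1     4 ]
  [ 0    0     0     0 ]
R2 := -1·R2
  [ 1  1/2  -1/2  -5/2 ]
  [ 0    1     1    -4 ]
  [ 0    0     0     0 ]
R1 := R1 − 1/2·R2
  [ 1  0  -1  -1/2 ]
  [ 0  1   1    -4 ]
  [ 0  0   0     0 ]

-4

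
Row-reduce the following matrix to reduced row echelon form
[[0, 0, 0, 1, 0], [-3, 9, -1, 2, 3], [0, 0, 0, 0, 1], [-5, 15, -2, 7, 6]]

[[1, -3, 0, 0, 0], [0, 0, 1, 0, 0], [0, 0, 0, 1, 0], [0, 0, 0, 0, 1]]

ρ1 <=> ρ2
  [ -3   9  -1  2  3 ]
  [  0   0   0  1  0 ]
  [  0   0   0  0  1 ]
  [ -5  15  -2  7  6 ]
ρ1 := -1/3·ρ1
  [  1  -3  1/3  -2/3  -1 ]
  [  0   0    0     1   0 ]
  [  0   0    0     0   1 ]
  [ -5  15   -2     7   6 ]
ρ4 := ρ4 + 5·ρ1
  [ 1  -3   1/3  -2/3  -1 ]
  [ 0   0     0     1   0 ]
  [ 0   0     0     0   1 ]
  [ 0   0  -1/3  11/3   1 ]
ρ2 <=> ρ4
  [ 1  -3   1/3  -2/3  -1 ]
  [ 0   0  -1/3  11/3   1 ]
  [ 0   0     0     0   1 ]
  [ 0   0     0     1   0 ]
ρ2 := -3·ρ2
  [ 1  -3  1/3  -2/3  -1 ]
  [ 0   0    1   -11  -3 ]
  [ 0   0    0     0   1 ]
  [ 0   0    0     1   0 ]
ρ3 <=> ρ4
  [ 1  -3  1/3  -2/3  -1 ]
  [ 0   0    1   -11  -3 ]
  [ 0   0    0     1   0 ]
  [ 0   0    0     0   1 ]
ρ2 := ρ2 + 3·ρ4
  [ 1  -3  1/3  -2/3  -1 ]
  [ 0   0    1   -11   0 ]
  [ 0   0    0     1   0 ]
  [ 0   0    0     0   1 ]
ρ1 := ρ1 + ρ4
  [ 1  -3  1/3  -2/3  0 ]
  [ 0   0    1   -11  0 ]
  [ 0   0    0     1  0 ]
  [ 0   0    0     0  1 ]
ρ2 := ρ2 + 11·ρ3
  [ 1  -3  1/3  -2/3  0 ]
  [ 0   0    1     0  0 ]
  [ 0   0    0     1  0 ]
  [ 0   0    0     0  1 ]
ρ1 := ρ1 + 2/3·ρ3
  [ 1  -3  1/3  0  0 ]
  [ 0   0    1  0  0 ]
  [ 0   0    0  1  0 ]
  [ 0   0    0  0  1 ]
ρ1 := ρ1 − 1/3·ρ2
  [ 1  -3  0  0  0 ]
  [ 0   0  1  0  0 ]
  [ 0   0  0  1  0 ]
  [ 0   0  0  0  1 ]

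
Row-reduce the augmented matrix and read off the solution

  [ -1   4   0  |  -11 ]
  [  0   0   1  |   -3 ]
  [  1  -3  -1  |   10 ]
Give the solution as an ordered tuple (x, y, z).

r1 → -1·r1
  [ 1  -4   0  |  11 ]
  [ 0   0   1  |  -3 ]
  [ 1  -3  -1  |  10 ]
r3 → r3 − r1
  [ 1  -4   0  |  11 ]
  [ 0   0   1  |  -3 ]
  [ 0   1  -1  |  -1 ]
r2 ↔ r3
  [ 1  -4   0  |  11 ]
  [ 0   1  -1  |  -1 ]
  [ 0   0   1  |  -3 ]
r2 → r2 + r3
  [ 1  -4  0  |  11 ]
  [ 0   1  0  |  -4 ]
  [ 0   0  1  |  -3 ]
r1 → r1 + 4·r2
  [ 1  0  0  |  -5 ]
  [ 0  1  0  |  -4 ]
  [ 0  0  1  |  -3 ]
Reading off the last column: x = -5, y = -4, z = -3.

(-5, -4, -3)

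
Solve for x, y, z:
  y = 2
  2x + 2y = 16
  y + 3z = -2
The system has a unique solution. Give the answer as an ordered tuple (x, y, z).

Form the augmented matrix and row-reduce:
  [ 0  1  0  |   2 ]
  [ 2  2  0  |  16 ]
  [ 0  1  3  |  -2 ]
ρ1 <=> ρ2
  [ 2  2  0  |  16 ]
  [ 0  1  0  |   2 ]
  [ 0  1  3  |  -2 ]
ρ1 := 1/2·ρ1
  [ 1  1  0  |   8 ]
  [ 0  1  0  |   2 ]
  [ 0  1  3  |  -2 ]
ρ3 := ρ3 − ρ2
  [ 1  1  0  |   8 ]
  [ 0  1  0  |   2 ]
  [ 0  0  3  |  -4 ]
ρ3 := 1/3·ρ3
  [ 1  1  0  |     8 ]
  [ 0  1  0  |     2 ]
  [ 0  0  1  |  -4/3 ]
ρ1 := ρ1 − ρ2
  [ 1  0  0  |     6 ]
  [ 0  1  0  |     2 ]
  [ 0  0  1  |  -4/3 ]
Reading off the last column: x = 6, y = 2, z = -4/3.

(6, 2, -4/3)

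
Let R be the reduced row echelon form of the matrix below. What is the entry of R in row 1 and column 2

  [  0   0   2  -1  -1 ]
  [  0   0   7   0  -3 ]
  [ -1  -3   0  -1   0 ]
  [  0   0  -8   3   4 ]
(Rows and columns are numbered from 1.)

3

R1 <-> R3
  [ -1  -3   0  -1   0 ]
  [  0   0   7   0  -3 ]
  [  0   0   2  -1  -1 ]
  [  0   0  -8   3   4 ]
R1 → -1·R1
  [ 1  3   0   1   0 ]
  [ 0  0   7   0  -3 ]
  [ 0  0   2  -1  -1 ]
  [ 0  0  -8   3   4 ]
R2 → 1/7·R2
  [ 1  3   0   1     0 ]
  [ 0  0   1   0  -3/7 ]
  [ 0  0   2  -1    -1 ]
  [ 0  0  -8   3     4 ]
R3 → R3 − 2·R2
  [ 1  3   0   1     0 ]
  [ 0  0   1   0  -3/7 ]
  [ 0  0   0  -1  -1/7 ]
  [ 0  0  -8   3     4 ]
R4 → R4 + 8·R2
  [ 1  3  0   1     0 ]
  [ 0  0  1   0  -3/7 ]
  [ 0  0  0  -1  -1/7 ]
  [ 0  0  0   3   4/7 ]
R3 → -1·R3
  [ 1  3  0  1     0 ]
  [ 0  0  1  0  -3/7 ]
  [ 0  0  0  1   1/7 ]
  [ 0  0  0  3   4/7 ]
R4 → R4 − 3·R3
  [ 1  3  0  1     0 ]
  [ 0  0  1  0  -3/7 ]
  [ 0  0  0  1   1/7 ]
  [ 0  0  0  0   1/7 ]
R4 → 7·R4
  [ 1  3  0  1     0 ]
  [ 0  0  1  0  -3/7 ]
  [ 0  0  0  1   1/7 ]
  [ 0  0  0  0     1 ]
R3 → R3 − 1/7·R4
  [ 1  3  0  1     0 ]
  [ 0  0  1  0  -3/7 ]
  [ 0  0  0  1     0 ]
  [ 0  0  0  0     1 ]
R2 → R2 + 3/7·R4
  [ 1  3  0  1  0 ]
  [ 0  0  1  0  0 ]
  [ 0  0  0  1  0 ]
  [ 0  0  0  0  1 ]
R1 → R1 − R3
  [ 1  3  0  0  0 ]
  [ 0  0  1  0  0 ]
  [ 0  0  0  1  0 ]
  [ 0  0  0  0  1 ]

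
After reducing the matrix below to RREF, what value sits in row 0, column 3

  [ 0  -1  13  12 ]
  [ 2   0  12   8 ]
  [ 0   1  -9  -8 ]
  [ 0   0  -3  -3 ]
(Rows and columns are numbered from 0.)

-2

R1 <-> R2
R1 -> 1/2·R1
R2 -> -1·R2
R3 -> R3 − R2
R3 -> 1/4·R3
R4 -> R4 + 3·R3
R2 -> R2 + 13·R3
R1 -> R1 − 6·R3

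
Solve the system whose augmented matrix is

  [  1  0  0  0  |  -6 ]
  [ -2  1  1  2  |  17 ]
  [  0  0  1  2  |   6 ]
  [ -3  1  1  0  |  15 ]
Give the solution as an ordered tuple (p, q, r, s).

R2 ← R2 + 2·R1
  [  1  0  0  0  |  -6 ]
  [  0  1  1  2  |   5 ]
  [  0  0  1  2  |   6 ]
  [ -3  1  1  0  |  15 ]
R4 ← R4 + 3·R1
  [ 1  0  0  0  |  -6 ]
  [ 0  1  1  2  |   5 ]
  [ 0  0  1  2  |   6 ]
  [ 0  1  1  0  |  -3 ]
R4 ← R4 − R2
  [ 1  0  0   0  |  -6 ]
  [ 0  1  1   2  |   5 ]
  [ 0  0  1   2  |   6 ]
  [ 0  0  0  -2  |  -8 ]
R4 ← -1/2·R4
  [ 1  0  0  0  |  -6 ]
  [ 0  1  1  2  |   5 ]
  [ 0  0  1  2  |   6 ]
  [ 0  0  0  1  |   4 ]
R3 ← R3 − 2·R4
  [ 1  0  0  0  |  -6 ]
  [ 0  1  1  2  |   5 ]
  [ 0  0  1  0  |  -2 ]
  [ 0  0  0  1  |   4 ]
R2 ← R2 − 2·R4
  [ 1  0  0  0  |  -6 ]
  [ 0  1  1  0  |  -3 ]
  [ 0  0  1  0  |  -2 ]
  [ 0  0  0  1  |   4 ]
R2 ← R2 − R3
  [ 1  0  0  0  |  -6 ]
  [ 0  1  0  0  |  -1 ]
  [ 0  0  1  0  |  -2 ]
  [ 0  0  0  1  |   4 ]
Reading off the last column: p = -6, q = -1, r = -2, s = 4.

(-6, -1, -2, 4)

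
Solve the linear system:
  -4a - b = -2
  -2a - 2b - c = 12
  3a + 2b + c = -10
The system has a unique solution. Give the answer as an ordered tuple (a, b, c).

(2, -6, -4)

Form the augmented matrix and row-reduce:
  [ -4  -1   0  |   -2 ]
  [ -2  -2  -1  |   12 ]
  [  3   2   1  |  -10 ]
r1 := -1/4·r1
  [  1  1/4   0  |  1/2 ]
  [ -2   -2  -1  |   12 ]
  [  3    2   1  |  -10 ]
r2 := r2 + 2·r1
  [ 1   1/4   0  |  1/2 ]
  [ 0  -3/2  -1  |   13 ]
  [ 3     2   1  |  -10 ]
r3 := r3 − 3·r1
  [ 1   1/4   0  |    1/2 ]
  [ 0  -3/2  -1  |     13 ]
  [ 0   5/4   1  |  -23/2 ]
r2 := -2/3·r2
  [ 1  1/4    0  |    1/2 ]
  [ 0    1  2/3  |  -26/3 ]
  [ 0  5/4    1  |  -23/2 ]
r3 := r3 − 5/4·r2
  [ 1  1/4    0  |    1/2 ]
  [ 0    1  2/3  |  -26/3 ]
  [ 0    0  1/6  |   -2/3 ]
r3 := 6·r3
  [ 1  1/4    0  |    1/2 ]
  [ 0    1  2/3  |  -26/3 ]
  [ 0    0    1  |     -4 ]
r2 := r2 − 2/3·r3
  [ 1  1/4  0  |  1/2 ]
  [ 0    1  0  |   -6 ]
  [ 0    0  1  |   -4 ]
r1 := r1 − 1/4·r2
  [ 1  0  0  |   2 ]
  [ 0  1  0  |  -6 ]
  [ 0  0  1  |  -4 ]
Reading off the last column: a = 2, b = -6, c = -4.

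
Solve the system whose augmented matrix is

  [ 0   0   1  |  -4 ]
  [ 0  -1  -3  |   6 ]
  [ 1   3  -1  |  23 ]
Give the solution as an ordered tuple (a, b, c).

r1 <-> r3
r2 ← -1·r2
r2 ← r2 − 3·r3
r1 ← r1 + r3
r1 ← r1 − 3·r2
Reading off the last column: a = 1, b = 6, c = -4.

(1, 6, -4)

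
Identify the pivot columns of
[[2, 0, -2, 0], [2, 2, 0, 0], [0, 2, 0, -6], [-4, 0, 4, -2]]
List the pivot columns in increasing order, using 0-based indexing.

0, 1, 2, 3

R1 ← 1/2·R1
  [  1  0  -1   0 ]
  [  2  2   0   0 ]
  [  0  2   0  -6 ]
  [ -4  0   4  -2 ]
R2 ← R2 − 2·R1
  [  1  0  -1   0 ]
  [  0  2   2   0 ]
  [  0  2   0  -6 ]
  [ -4  0   4  -2 ]
R4 ← R4 + 4·R1
  [ 1  0  -1   0 ]
  [ 0  2   2   0 ]
  [ 0  2   0  -6 ]
  [ 0  0   0  -2 ]
R2 ← 1/2·R2
  [ 1  0  -1   0 ]
  [ 0  1   1   0 ]
  [ 0  2   0  -6 ]
  [ 0  0   0  -2 ]
R3 ← R3 − 2·R2
  [ 1  0  -1   0 ]
  [ 0  1   1   0 ]
  [ 0  0  -2  -6 ]
  [ 0  0   0  -2 ]
R3 ← -1/2·R3
  [ 1  0  -1   0 ]
  [ 0  1   1   0 ]
  [ 0  0   1   3 ]
  [ 0  0   0  -2 ]
R4 ← -1/2·R4
  [ 1  0  -1  0 ]
  [ 0  1   1  0 ]
  [ 0  0   1  3 ]
  [ 0  0   0  1 ]
R3 ← R3 − 3·R4
  [ 1  0  -1  0 ]
  [ 0  1   1  0 ]
  [ 0  0   1  0 ]
  [ 0  0   0  1 ]
R2 ← R2 − R3
  [ 1  0  -1  0 ]
  [ 0  1   0  0 ]
  [ 0  0   1  0 ]
  [ 0  0   0  1 ]
R1 ← R1 + R3
  [ 1  0  0  0 ]
  [ 0  1  0  0 ]
  [ 0  0  1  0 ]
  [ 0  0  0  1 ]
Pivot columns are the columns containing a leading 1.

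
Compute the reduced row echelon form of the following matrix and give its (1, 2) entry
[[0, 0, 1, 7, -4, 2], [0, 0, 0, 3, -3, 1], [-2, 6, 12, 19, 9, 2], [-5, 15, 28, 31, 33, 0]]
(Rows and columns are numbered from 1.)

R1 <=> R3
  [ -2   6  12  19   9  2 ]
  [  0   0   0   3  -3  1 ]
  [  0   0   1   7  -4  2 ]
  [ -5  15  28  31  33  0 ]
R1 → -1/2·R1
  [  1  -3  -6  -19/2  -9/2  -1 ]
  [  0   0   0      3    -3   1 ]
  [  0   0   1      7    -4   2 ]
  [ -5  15  28     31    33   0 ]
R4 → R4 + 5·R1
  [ 1  -3  -6  -19/2  -9/2  -1 ]
  [ 0   0   0      3    -3   1 ]
  [ 0   0   1      7    -4   2 ]
  [ 0   0  -2  -33/2  21/2  -5 ]
R2 <=> R3
  [ 1  -3  -6  -19/2  -9/2  -1 ]
  [ 0   0   1      7    -4   2 ]
  [ 0   0   0      3    -3   1 ]
  [ 0   0  -2  -33/2  21/2  -5 ]
R4 → R4 + 2·R2
  [ 1  -3  -6  -19/2  -9/2  -1 ]
  [ 0   0   1      7    -4   2 ]
  [ 0   0   0      3    -3   1 ]
  [ 0   0   0   -5/2   5/2  -1 ]
R3 → 1/3·R3
  [ 1  -3  -6  -19/2  -9/2   -1 ]
  [ 0   0   1      7    -4    2 ]
  [ 0   0   0      1    -1  1/3 ]
  [ 0   0   0   -5/2   5/2   -1 ]
R4 → R4 + 5/2·R3
  [ 1  -3  -6  -19/2  -9/2    -1 ]
  [ 0   0   1      7    -4     2 ]
  [ 0   0   0      1    -1   1/3 ]
  [ 0   0   0      0     0  -1/6 ]
R4 → -6·R4
  [ 1  -3  -6  -19/2  -9/2   -1 ]
  [ 0   0   1      7    -4    2 ]
  [ 0   0   0      1    -1  1/3 ]
  [ 0   0   0      0     0    1 ]
R3 → R3 − 1/3·R4
  [ 1  -3  -6  -19/2  -9/2  -1 ]
  [ 0   0   1      7    -4   2 ]
  [ 0   0   0      1    -1   0 ]
  [ 0   0   0      0     0   1 ]
R2 → R2 − 2·R4
  [ 1  -3  -6  -19/2  -9/2  -1 ]
  [ 0   0   1      7    -4   0 ]
  [ 0   0   0      1    -1   0 ]
  [ 0   0   0      0     0   1 ]
R1 → R1 + R4
  [ 1  -3  -6  -19/2  -9/2  0 ]
  [ 0   0   1      7    -4  0 ]
  [ 0   0   0      1    -1  0 ]
  [ 0   0   0      0     0  1 ]
R2 → R2 − 7·R3
  [ 1  -3  -6  -19/2  -9/2  0 ]
  [ 0   0   1      0     3  0 ]
  [ 0   0   0      1    -1  0 ]
  [ 0   0   0      0     0  1 ]
R1 → R1 + 19/2·R3
  [ 1  -3  -6  0  -14  0 ]
  [ 0   0   1  0    3  0 ]
  [ 0   0   0  1   -1  0 ]
  [ 0   0   0  0    0  1 ]
R1 → R1 + 6·R2
  [ 1  -3  0  0   4  0 ]
  [ 0   0  1  0   3  0 ]
  [ 0   0  0  1  -1  0 ]
  [ 0   0  0  0   0  1 ]

-3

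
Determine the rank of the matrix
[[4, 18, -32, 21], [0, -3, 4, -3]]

rank = 2

Multiply r1 by 1/4.
  [ 1  9/2  -8  21/4 ]
  [ 0   -3   4    -3 ]
Multiply r2 by -1/3.
  [ 1  9/2    -8  21/4 ]
  [ 0    1  -4/3     1 ]
Subtract 9/2 times r2 from r1.
  [ 1  0    -2  3/4 ]
  [ 0  1  -4/3    1 ]
The reduced form has 2 nonzero rows.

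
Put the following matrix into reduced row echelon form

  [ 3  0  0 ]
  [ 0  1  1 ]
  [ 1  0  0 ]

R1 -> 1/3·R1
  [ 1  0  0 ]
  [ 0  1  1 ]
  [ 1  0  0 ]
R3 -> R3 − R1
  [ 1  0  0 ]
  [ 0  1  1 ]
  [ 0  0  0 ]

[[1, 0, 0], [0, 1, 1], [0, 0, 0]]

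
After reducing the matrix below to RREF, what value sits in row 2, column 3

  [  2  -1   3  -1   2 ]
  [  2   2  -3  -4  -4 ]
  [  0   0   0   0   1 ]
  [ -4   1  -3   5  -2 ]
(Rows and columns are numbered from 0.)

2

Multiply r1 by 1/2.
Subtract 2 times r1 from r2.
Add 4 times r1 to r4.
Multiply r2 by 1/3.
Add r2 to r4.
Swap r3 and r4.
Add 2 times r4 to r2.
Subtract r4 from r1.
Add 2 times r3 to r2.
Subtract 3/2 times r3 from r1.
Add 1/2 times r2 to r1.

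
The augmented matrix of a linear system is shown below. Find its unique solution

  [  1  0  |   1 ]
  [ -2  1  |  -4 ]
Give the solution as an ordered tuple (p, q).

(1, -2)

R2 -> R2 + 2·R1
  [ 1  0  |   1 ]
  [ 0  1  |  -2 ]
Reading off the last column: p = 1, q = -2.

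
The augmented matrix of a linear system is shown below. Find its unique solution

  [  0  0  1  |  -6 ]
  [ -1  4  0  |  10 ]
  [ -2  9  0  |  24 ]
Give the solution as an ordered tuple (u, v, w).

(6, 4, -6)

r1 <=> r2
  [ -1  4  0  |  10 ]
  [  0  0  1  |  -6 ]
  [ -2  9  0  |  24 ]
r1 := -1·r1
  [  1  -4  0  |  -10 ]
  [  0   0  1  |   -6 ]
  [ -2   9  0  |   24 ]
r3 := r3 + 2·r1
  [ 1  -4  0  |  -10 ]
  [ 0   0  1  |   -6 ]
  [ 0   1  0  |    4 ]
r2 <=> r3
  [ 1  -4  0  |  -10 ]
  [ 0   1  0  |    4 ]
  [ 0   0  1  |   -6 ]
r1 := r1 + 4·r2
  [ 1  0  0  |   6 ]
  [ 0  1  0  |   4 ]
  [ 0  0  1  |  -6 ]
Reading off the last column: u = 6, v = 4, w = -6.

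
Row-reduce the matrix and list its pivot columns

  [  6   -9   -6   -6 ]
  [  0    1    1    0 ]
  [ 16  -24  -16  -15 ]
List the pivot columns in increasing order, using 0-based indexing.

ρ1 → 1/6·ρ1
  [  1  -3/2   -1   -1 ]
  [  0     1    1    0 ]
  [ 16   -24  -16  -15 ]
ρ3 → ρ3 − 16·ρ1
  [ 1  -3/2  -1  -1 ]
  [ 0     1   1   0 ]
  [ 0     0   0   1 ]
ρ1 → ρ1 + ρ3
  [ 1  -3/2  -1  0 ]
  [ 0     1   1  0 ]
  [ 0     0   0  1 ]
ρ1 → ρ1 + 3/2·ρ2
  [ 1  0  1/2  0 ]
  [ 0  1    1  0 ]
  [ 0  0    0  1 ]
Pivot columns are the columns containing a leading 1.

0, 1, 3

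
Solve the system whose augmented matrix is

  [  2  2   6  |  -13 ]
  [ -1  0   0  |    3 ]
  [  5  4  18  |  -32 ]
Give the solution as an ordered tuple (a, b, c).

(-3, -2, -1/2)

Multiply ρ1 by 1/2.
  [  1  1   3  |  -13/2 ]
  [ -1  0   0  |      3 ]
  [  5  4  18  |    -32 ]
Add ρ1 to ρ2.
  [ 1  1   3  |  -13/2 ]
  [ 0  1   3  |   -7/2 ]
  [ 5  4  18  |    -32 ]
Subtract 5 times ρ1 from ρ3.
  [ 1   1  3  |  -13/2 ]
  [ 0   1  3  |   -7/2 ]
  [ 0  -1  3  |    1/2 ]
Add ρ2 to ρ3.
  [ 1  1  3  |  -13/2 ]
  [ 0  1  3  |   -7/2 ]
  [ 0  0  6  |     -3 ]
Multiply ρ3 by 1/6.
  [ 1  1  3  |  -13/2 ]
  [ 0  1  3  |   -7/2 ]
  [ 0  0  1  |   -1/2 ]
Subtract 3 times ρ3 from ρ2.
  [ 1  1  3  |  -13/2 ]
  [ 0  1  0  |     -2 ]
  [ 0  0  1  |   -1/2 ]
Subtract 3 times ρ3 from ρ1.
  [ 1  1  0  |    -5 ]
  [ 0  1  0  |    -2 ]
  [ 0  0  1  |  -1/2 ]
Subtract ρ2 from ρ1.
  [ 1  0  0  |    -3 ]
  [ 0  1  0  |    -2 ]
  [ 0  0  1  |  -1/2 ]
Reading off the last column: a = -3, b = -2, c = -1/2.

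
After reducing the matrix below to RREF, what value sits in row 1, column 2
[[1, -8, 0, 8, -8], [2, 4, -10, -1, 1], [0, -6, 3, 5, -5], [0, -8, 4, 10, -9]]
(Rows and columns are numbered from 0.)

-1/2

ρ2 → ρ2 − 2·ρ1
  [ 1  -8    0    8  -8 ]
  [ 0  20  -10  -17  17 ]
  [ 0  -6    3    5  -5 ]
  [ 0  -8    4   10  -9 ]
ρ2 → 1/20·ρ2
  [ 1  -8     0       8     -8 ]
  [ 0   1  -1/2  -17/20  17/20 ]
  [ 0  -6     3       5     -5 ]
  [ 0  -8     4      10     -9 ]
ρ3 → ρ3 + 6·ρ2
  [ 1  -8     0       8     -8 ]
  [ 0   1  -1/2  -17/20  17/20 ]
  [ 0   0     0   -1/10   1/10 ]
  [ 0  -8     4      10     -9 ]
ρ4 → ρ4 + 8·ρ2
  [ 1  -8     0       8     -8 ]
  [ 0   1  -1/2  -17/20  17/20 ]
  [ 0   0     0   -1/10   1/10 ]
  [ 0   0     0    16/5  -11/5 ]
ρ3 → -10·ρ3
  [ 1  -8     0       8     -8 ]
  [ 0   1  -1/2  -17/20  17/20 ]
  [ 0   0     0       1     -1 ]
  [ 0   0     0    16/5  -11/5 ]
ρ4 → ρ4 − 16/5·ρ3
  [ 1  -8     0       8     -8 ]
  [ 0   1  -1/2  -17/20  17/20 ]
  [ 0   0     0       1     -1 ]
  [ 0   0     0       0      1 ]
ρ3 → ρ3 + ρ4
  [ 1  -8     0       8     -8 ]
  [ 0   1  -1/2  -17/20  17/20 ]
  [ 0   0     0       1      0 ]
  [ 0   0     0       0      1 ]
ρ2 → ρ2 − 17/20·ρ4
  [ 1  -8     0       8  -8 ]
  [ 0   1  -1/2  -17/20   0 ]
  [ 0   0     0       1   0 ]
  [ 0   0     0       0   1 ]
ρ1 → ρ1 + 8·ρ4
  [ 1  -8     0       8  0 ]
  [ 0   1  -1/2  -17/20  0 ]
  [ 0   0     0       1  0 ]
  [ 0   0     0       0  1 ]
ρ2 → ρ2 + 17/20·ρ3
  [ 1  -8     0  8  0 ]
  [ 0   1  -1/2  0  0 ]
  [ 0   0     0  1  0 ]
  [ 0   0     0  0  1 ]
ρ1 → ρ1 − 8·ρ3
  [ 1  -8     0  0  0 ]
  [ 0   1  -1/2  0  0 ]
  [ 0   0     0  1  0 ]
  [ 0   0     0  0  1 ]
ρ1 → ρ1 + 8·ρ2
  [ 1  0    -4  0  0 ]
  [ 0  1  -1/2  0  0 ]
  [ 0  0     0  1  0 ]
  [ 0  0     0  0  1 ]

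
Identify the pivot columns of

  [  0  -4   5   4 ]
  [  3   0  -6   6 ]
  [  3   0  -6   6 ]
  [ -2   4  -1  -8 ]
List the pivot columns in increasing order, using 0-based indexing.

R1 ↔ R2
R1 ← 1/3·R1
R3 ← R3 − 3·R1
R4 ← R4 + 2·R1
R2 ← -1/4·R2
R4 ← R4 − 4·R2
Pivot columns are the columns containing a leading 1.

0, 1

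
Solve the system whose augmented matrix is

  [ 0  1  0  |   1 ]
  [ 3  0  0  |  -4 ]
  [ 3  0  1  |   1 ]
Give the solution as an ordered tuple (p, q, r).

R1 <-> R2
  [ 3  0  0  |  -4 ]
  [ 0  1  0  |   1 ]
  [ 3  0  1  |   1 ]
R1 → 1/3·R1
  [ 1  0  0  |  -4/3 ]
  [ 0  1  0  |     1 ]
  [ 3  0  1  |     1 ]
R3 → R3 − 3·R1
  [ 1  0  0  |  -4/3 ]
  [ 0  1  0  |     1 ]
  [ 0  0  1  |     5 ]
Reading off the last column: p = -4/3, q = 1, r = 5.

(-4/3, 1, 5)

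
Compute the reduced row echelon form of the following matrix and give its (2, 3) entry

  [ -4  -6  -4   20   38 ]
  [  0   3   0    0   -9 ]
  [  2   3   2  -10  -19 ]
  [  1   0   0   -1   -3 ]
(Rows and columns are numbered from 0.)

-4

ρ1 → -1/4·ρ1
  [ 1  3/2  1   -5  -19/2 ]
  [ 0    3  0    0     -9 ]
  [ 2    3  2  -10    -19 ]
  [ 1    0  0   -1     -3 ]
ρ3 → ρ3 − 2·ρ1
  [ 1  3/2  1  -5  -19/2 ]
  [ 0    3  0   0     -9 ]
  [ 0    0  0   0      0 ]
  [ 1    0  0  -1     -3 ]
ρ4 → ρ4 − ρ1
  [ 1   3/2   1  -5  -19/2 ]
  [ 0     3   0   0     -9 ]
  [ 0     0   0   0      0 ]
  [ 0  -3/2  -1   4   13/2 ]
ρ2 → 1/3·ρ2
  [ 1   3/2   1  -5  -19/2 ]
  [ 0     1   0   0     -3 ]
  [ 0     0   0   0      0 ]
  [ 0  -3/2  -1   4   13/2 ]
ρ4 → ρ4 + 3/2·ρ2
  [ 1  3/2   1  -5  -19/2 ]
  [ 0    1   0   0     -3 ]
  [ 0    0   0   0      0 ]
  [ 0    0  -1   4      2 ]
ρ3 <=> ρ4
  [ 1  3/2   1  -5  -19/2 ]
  [ 0    1   0   0     -3 ]
  [ 0    0  -1   4      2 ]
  [ 0    0   0   0      0 ]
ρ3 → -1·ρ3
  [ 1  3/2  1  -5  -19/2 ]
  [ 0    1  0   0     -3 ]
  [ 0    0  1  -4     -2 ]
  [ 0    0  0   0      0 ]
ρ1 → ρ1 − ρ3
  [ 1  3/2  0  -1  -15/2 ]
  [ 0    1  0   0     -3 ]
  [ 0    0  1  -4     -2 ]
  [ 0    0  0   0      0 ]
ρ1 → ρ1 − 3/2·ρ2
  [ 1  0  0  -1  -3 ]
  [ 0  1  0   0  -3 ]
  [ 0  0  1  -4  -2 ]
  [ 0  0  0   0   0 ]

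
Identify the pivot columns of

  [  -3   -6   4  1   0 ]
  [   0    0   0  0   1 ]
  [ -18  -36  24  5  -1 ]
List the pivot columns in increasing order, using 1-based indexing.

1, 4, 5

r1 ← -1/3·r1
  [   1    2  -4/3  -1/3   0 ]
  [   0    0     0     0   1 ]
  [ -18  -36    24     5  -1 ]
r3 ← r3 + 18·r1
  [ 1  2  -4/3  -1/3   0 ]
  [ 0  0     0     0   1 ]
  [ 0  0     0    -1  -1 ]
r2 <=> r3
  [ 1  2  -4/3  -1/3   0 ]
  [ 0  0     0    -1  -1 ]
  [ 0  0     0     0   1 ]
r2 ← -1·r2
  [ 1  2  -4/3  -1/3  0 ]
  [ 0  0     0     1  1 ]
  [ 0  0     0     0  1 ]
r2 ← r2 − r3
  [ 1  2  -4/3  -1/3  0 ]
  [ 0  0     0     1  0 ]
  [ 0  0     0     0  1 ]
r1 ← r1 + 1/3·r2
  [ 1  2  -4/3  0  0 ]
  [ 0  0     0  1  0 ]
  [ 0  0     0  0  1 ]
Pivot columns are the columns containing a leading 1.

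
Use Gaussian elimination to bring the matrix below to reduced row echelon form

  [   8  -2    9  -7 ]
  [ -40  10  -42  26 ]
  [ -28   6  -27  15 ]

Multiply R1 by 1/8.
  [   1  -1/4  9/8  -7/8 ]
  [ -40    10  -42    26 ]
  [ -28     6  -27    15 ]
Add 40 times R1 to R2.
  [   1  -1/4  9/8  -7/8 ]
  [   0     0    3    -9 ]
  [ -28     6  -27    15 ]
Add 28 times R1 to R3.
  [ 1  -1/4  9/8   -7/8 ]
  [ 0     0    3     -9 ]
  [ 0    -1  9/2  -19/2 ]
Swap R2 and R3.
  [ 1  -1/4  9/8   -7/8 ]
  [ 0    -1  9/2  -19/2 ]
  [ 0     0    3     -9 ]
Multiply R2 by -1.
  [ 1  -1/4   9/8  -7/8 ]
  [ 0     1  -9/2  19/2 ]
  [ 0     0     3    -9 ]
Multiply R3 by 1/3.
  [ 1  -1/4   9/8  -7/8 ]
  [ 0     1  -9/2  19/2 ]
  [ 0     0     1    -3 ]
Add 9/2 times R3 to R2.
  [ 1  -1/4  9/8  -7/8 ]
  [ 0     1    0    -4 ]
  [ 0     0    1    -3 ]
Subtract 9/8 times R3 from R1.
  [ 1  -1/4  0  5/2 ]
  [ 0     1  0   -4 ]
  [ 0     0  1   -3 ]
Add 1/4 times R2 to R1.
  [ 1  0  0  3/2 ]
  [ 0  1  0   -4 ]
  [ 0  0  1   -3 ]

[[1, 0, 0, 3/2], [0, 1, 0, -4], [0, 0, 1, -3]]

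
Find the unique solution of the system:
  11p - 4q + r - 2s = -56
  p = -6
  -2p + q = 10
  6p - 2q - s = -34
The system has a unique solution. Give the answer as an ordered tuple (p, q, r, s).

(-6, -2, 6, 2)

Form the augmented matrix and row-reduce:
  [ 11  -4  1  -2  |  -56 ]
  [  1   0  0   0  |   -6 ]
  [ -2   1  0   0  |   10 ]
  [  6  -2  0  -1  |  -34 ]
R1 → 1/11·R1
  [  1  -4/11  1/11  -2/11  |  -56/11 ]
  [  1      0     0      0  |      -6 ]
  [ -2      1     0      0  |      10 ]
  [  6     -2     0     -1  |     -34 ]
R2 → R2 − R1
  [  1  -4/11   1/11  -2/11  |  -56/11 ]
  [  0   4/11  -1/11   2/11  |  -10/11 ]
  [ -2      1      0      0  |      10 ]
  [  6     -2      0     -1  |     -34 ]
R3 → R3 + 2·R1
  [ 1  -4/11   1/11  -2/11  |  -56/11 ]
  [ 0   4/11  -1/11   2/11  |  -10/11 ]
  [ 0   3/11   2/11  -4/11  |   -2/11 ]
  [ 6     -2      0     -1  |     -34 ]
R4 → R4 − 6·R1
  [ 1  -4/11   1/11  -2/11  |  -56/11 ]
  [ 0   4/11  -1/11   2/11  |  -10/11 ]
  [ 0   3/11   2/11  -4/11  |   -2/11 ]
  [ 0   2/11  -6/11   1/11  |  -38/11 ]
R2 → 11/4·R2
  [ 1  -4/11   1/11  -2/11  |  -56/11 ]
  [ 0      1   -1/4    1/2  |    -5/2 ]
  [ 0   3/11   2/11  -4/11  |   -2/11 ]
  [ 0   2/11  -6/11   1/11  |  -38/11 ]
R3 → R3 − 3/11·R2
  [ 1  -4/11   1/11  -2/11  |  -56/11 ]
  [ 0      1   -1/4    1/2  |    -5/2 ]
  [ 0      0    1/4   -1/2  |     1/2 ]
  [ 0   2/11  -6/11   1/11  |  -38/11 ]
R4 → R4 − 2/11·R2
  [ 1  -4/11  1/11  -2/11  |  -56/11 ]
  [ 0      1  -1/4    1/2  |    -5/2 ]
  [ 0      0   1/4   -1/2  |     1/2 ]
  [ 0      0  -1/2      0  |      -3 ]
R3 → 4·R3
  [ 1  -4/11  1/11  -2/11  |  -56/11 ]
  [ 0      1  -1/4    1/2  |    -5/2 ]
  [ 0      0     1     -2  |       2 ]
  [ 0      0  -1/2      0  |      -3 ]
R4 → R4 + 1/2·R3
  [ 1  -4/11  1/11  -2/11  |  -56/11 ]
  [ 0      1  -1/4    1/2  |    -5/2 ]
  [ 0      0     1     -2  |       2 ]
  [ 0      0     0     -1  |      -2 ]
R4 → -1·R4
  [ 1  -4/11  1/11  -2/11  |  -56/11 ]
  [ 0      1  -1/4    1/2  |    -5/2 ]
  [ 0      0     1     -2  |       2 ]
  [ 0      0     0      1  |       2 ]
R3 → R3 + 2·R4
  [ 1  -4/11  1/11  -2/11  |  -56/11 ]
  [ 0      1  -1/4    1/2  |    -5/2 ]
  [ 0      0     1      0  |       6 ]
  [ 0      0     0      1  |       2 ]
R2 → R2 − 1/2·R4
  [ 1  -4/11  1/11  -2/11  |  -56/11 ]
  [ 0      1  -1/4      0  |    -7/2 ]
  [ 0      0     1      0  |       6 ]
  [ 0      0     0      1  |       2 ]
R1 → R1 + 2/11·R4
  [ 1  -4/11  1/11  0  |  -52/11 ]
  [ 0      1  -1/4  0  |    -7/2 ]
  [ 0      0     1  0  |       6 ]
  [ 0      0     0  1  |       2 ]
R2 → R2 + 1/4·R3
  [ 1  -4/11  1/11  0  |  -52/11 ]
  [ 0      1     0  0  |      -2 ]
  [ 0      0     1  0  |       6 ]
  [ 0      0     0  1  |       2 ]
R1 → R1 − 1/11·R3
  [ 1  -4/11  0  0  |  -58/11 ]
  [ 0      1  0  0  |      -2 ]
  [ 0      0  1  0  |       6 ]
  [ 0      0  0  1  |       2 ]
R1 → R1 + 4/11·R2
  [ 1  0  0  0  |  -6 ]
  [ 0  1  0  0  |  -2 ]
  [ 0  0  1  0  |   6 ]
  [ 0  0  0  1  |   2 ]
Reading off the last column: p = -6, q = -2, r = 6, s = 2.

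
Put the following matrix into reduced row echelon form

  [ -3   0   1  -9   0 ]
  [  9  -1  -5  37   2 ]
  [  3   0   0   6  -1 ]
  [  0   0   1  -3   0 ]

R1 → -1/3·R1
  [ 1   0  -1/3   3   0 ]
  [ 9  -1    -5  37   2 ]
  [ 3   0     0   6  -1 ]
  [ 0   0     1  -3   0 ]
R2 → R2 − 9·R1
  [ 1   0  -1/3   3   0 ]
  [ 0  -1    -2  10   2 ]
  [ 3   0     0   6  -1 ]
  [ 0   0     1  -3   0 ]
R3 → R3 − 3·R1
  [ 1   0  -1/3   3   0 ]
  [ 0  -1    -2  10   2 ]
  [ 0   0     1  -3  -1 ]
  [ 0   0     1  -3   0 ]
R2 → -1·R2
  [ 1  0  -1/3    3   0 ]
  [ 0  1     2  -10  -2 ]
  [ 0  0     1   -3  -1 ]
  [ 0  0     1   -3   0 ]
R4 → R4 − R3
  [ 1  0  -1/3    3   0 ]
  [ 0  1     2  -10  -2 ]
  [ 0  0     1   -3  -1 ]
  [ 0  0     0    0   1 ]
R3 → R3 + R4
  [ 1  0  -1/3    3   0 ]
  [ 0  1     2  -10  -2 ]
  [ 0  0     1   -3   0 ]
  [ 0  0     0    0   1 ]
R2 → R2 + 2·R4
  [ 1  0  -1/3    3  0 ]
  [ 0  1     2  -10  0 ]
  [ 0  0     1   -3  0 ]
  [ 0  0     0    0  1 ]
R2 → R2 − 2·R3
  [ 1  0  -1/3   3  0 ]
  [ 0  1     0  -4  0 ]
  [ 0  0     1  -3  0 ]
  [ 0  0     0   0  1 ]
R1 → R1 + 1/3·R3
  [ 1  0  0   2  0 ]
  [ 0  1  0  -4  0 ]
  [ 0  0  1  -3  0 ]
  [ 0  0  0   0  1 ]

[[1, 0, 0, 2, 0], [0, 1, 0, -4, 0], [0, 0, 1, -3, 0], [0, 0, 0, 0, 1]]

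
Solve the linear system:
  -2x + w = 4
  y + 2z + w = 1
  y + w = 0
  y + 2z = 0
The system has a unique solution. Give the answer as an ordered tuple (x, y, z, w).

(-3/2, -1, 1/2, 1)

Form the augmented matrix and row-reduce:
  [ -2  0  0  1  |  4 ]
  [  0  1  2  1  |  1 ]
  [  0  1  0  1  |  0 ]
  [  0  1  2  0  |  0 ]
r1 -> -1/2·r1
  [ 1  0  0  -1/2  |  -2 ]
  [ 0  1  2     1  |   1 ]
  [ 0  1  0     1  |   0 ]
  [ 0  1  2     0  |   0 ]
r3 -> r3 − r2
  [ 1  0   0  -1/2  |  -2 ]
  [ 0  1   2     1  |   1 ]
  [ 0  0  -2     0  |  -1 ]
  [ 0  1   2     0  |   0 ]
r4 -> r4 − r2
  [ 1  0   0  -1/2  |  -2 ]
  [ 0  1   2     1  |   1 ]
  [ 0  0  -2     0  |  -1 ]
  [ 0  0   0    -1  |  -1 ]
r3 -> -1/2·r3
  [ 1  0  0  -1/2  |   -2 ]
  [ 0  1  2     1  |    1 ]
  [ 0  0  1     0  |  1/2 ]
  [ 0  0  0    -1  |   -1 ]
r4 -> -1·r4
  [ 1  0  0  -1/2  |   -2 ]
  [ 0  1  2     1  |    1 ]
  [ 0  0  1     0  |  1/2 ]
  [ 0  0  0     1  |    1 ]
r2 -> r2 − r4
  [ 1  0  0  -1/2  |   -2 ]
  [ 0  1  2     0  |    0 ]
  [ 0  0  1     0  |  1/2 ]
  [ 0  0  0     1  |    1 ]
r1 -> r1 + 1/2·r4
  [ 1  0  0  0  |  -3/2 ]
  [ 0  1  2  0  |     0 ]
  [ 0  0  1  0  |   1/2 ]
  [ 0  0  0  1  |     1 ]
r2 -> r2 − 2·r3
  [ 1  0  0  0  |  -3/2 ]
  [ 0  1  0  0  |    -1 ]
  [ 0  0  1  0  |   1/2 ]
  [ 0  0  0  1  |     1 ]
Reading off the last column: x = -3/2, y = -1, z = 1/2, w = 1.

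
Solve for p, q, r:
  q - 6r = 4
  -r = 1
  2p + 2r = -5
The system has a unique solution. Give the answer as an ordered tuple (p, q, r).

Form the augmented matrix and row-reduce:
  [ 0  1  -6  |   4 ]
  [ 0  0  -1  |   1 ]
  [ 2  0   2  |  -5 ]
Swap R1 and R3.
  [ 2  0   2  |  -5 ]
  [ 0  0  -1  |   1 ]
  [ 0  1  -6  |   4 ]
Multiply R1 by 1/2.
  [ 1  0   1  |  -5/2 ]
  [ 0  0  -1  |     1 ]
  [ 0  1  -6  |     4 ]
Swap R2 and R3.
  [ 1  0   1  |  -5/2 ]
  [ 0  1  -6  |     4 ]
  [ 0  0  -1  |     1 ]
Multiply R3 by -1.
  [ 1  0   1  |  -5/2 ]
  [ 0  1  -6  |     4 ]
  [ 0  0   1  |    -1 ]
Add 6 times R3 to R2.
  [ 1  0  1  |  -5/2 ]
  [ 0  1  0  |    -2 ]
  [ 0  0  1  |    -1 ]
Subtract R3 from R1.
  [ 1  0  0  |  -3/2 ]
  [ 0  1  0  |    -2 ]
  [ 0  0  1  |    -1 ]
Reading off the last column: p = -3/2, q = -2, r = -1.

(-3/2, -2, -1)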